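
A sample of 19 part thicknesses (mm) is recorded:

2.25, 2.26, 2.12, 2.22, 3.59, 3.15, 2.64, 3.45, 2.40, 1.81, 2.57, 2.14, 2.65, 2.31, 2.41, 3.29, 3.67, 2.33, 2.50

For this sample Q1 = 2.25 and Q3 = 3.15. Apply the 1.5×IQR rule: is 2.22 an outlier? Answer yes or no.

IQR = Q3 − Q1 = 3.15 − 2.25 = 0.90.
Lower fence = Q1 − 1.5·IQR = 2.25 − 1.35 = 0.90.
Upper fence = Q3 + 1.5·IQR = 3.15 + 1.35 = 4.50.
2.22 lies within [0.90, 4.50].

no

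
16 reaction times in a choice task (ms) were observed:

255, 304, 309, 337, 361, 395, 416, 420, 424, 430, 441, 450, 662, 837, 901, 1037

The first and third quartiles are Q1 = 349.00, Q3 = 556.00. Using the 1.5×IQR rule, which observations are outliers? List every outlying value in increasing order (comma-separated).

901, 1037

IQR = Q3 − Q1 = 556.00 − 349.00 = 207.00.
Lower fence = Q1 − 1.5·IQR = 349.00 − 310.50 = 38.50.
Upper fence = Q3 + 1.5·IQR = 556.00 + 310.50 = 866.50.
901 > 866.50 → outlier.
1037 > 866.50 → outlier.
All remaining values lie within [38.50, 866.50].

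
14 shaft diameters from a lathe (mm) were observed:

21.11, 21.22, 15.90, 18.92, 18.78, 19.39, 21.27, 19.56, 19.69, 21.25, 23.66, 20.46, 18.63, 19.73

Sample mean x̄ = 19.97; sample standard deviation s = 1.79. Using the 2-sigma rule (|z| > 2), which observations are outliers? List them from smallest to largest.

15.90, 23.66

Cutoffs at x̄ ± 2s: 19.97 ± 2·1.79 = [16.39, 23.55].
15.90: z = -2.27, |z| > 2 → outlier.
23.66: z = 2.06, |z| > 2 → outlier.
Every other value lies within [16.39, 23.55].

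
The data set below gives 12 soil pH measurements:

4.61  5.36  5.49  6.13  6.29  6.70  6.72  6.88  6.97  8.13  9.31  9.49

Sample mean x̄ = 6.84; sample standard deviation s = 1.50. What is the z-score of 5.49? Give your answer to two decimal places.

z = (5.49 − 6.84) / 1.50 = -0.90.

-0.90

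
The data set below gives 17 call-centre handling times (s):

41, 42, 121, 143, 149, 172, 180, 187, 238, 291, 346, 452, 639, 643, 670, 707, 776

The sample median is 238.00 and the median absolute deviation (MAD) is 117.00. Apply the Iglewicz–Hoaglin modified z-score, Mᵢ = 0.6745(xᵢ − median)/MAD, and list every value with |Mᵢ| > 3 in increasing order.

|Mᵢ| > 3 ⇔ |xᵢ − 238.00| > 3·117.00/0.6745 = 520.39.
So outliers lie outside [-282.39, 758.39].
776: M = 3.10 → outlier.

776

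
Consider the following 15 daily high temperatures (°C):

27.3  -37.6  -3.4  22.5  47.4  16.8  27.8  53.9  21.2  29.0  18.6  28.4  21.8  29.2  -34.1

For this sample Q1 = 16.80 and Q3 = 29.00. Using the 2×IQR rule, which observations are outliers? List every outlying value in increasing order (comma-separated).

IQR = Q3 − Q1 = 29.00 − 16.80 = 12.20.
Lower fence = Q1 − 2·IQR = 16.80 − 24.40 = -7.60.
Upper fence = Q3 + 2·IQR = 29.00 + 24.40 = 53.40.
-37.6 < -7.60 → outlier.
-34.1 < -7.60 → outlier.
53.9 > 53.40 → outlier.
All remaining values lie within [-7.60, 53.40].

-37.6, -34.1, 53.9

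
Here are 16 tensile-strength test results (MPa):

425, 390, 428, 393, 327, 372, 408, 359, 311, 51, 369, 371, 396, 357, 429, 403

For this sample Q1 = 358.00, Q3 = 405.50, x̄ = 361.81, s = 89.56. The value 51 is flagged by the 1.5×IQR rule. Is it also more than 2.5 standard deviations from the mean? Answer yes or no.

z = (51 − 361.81) / 89.56 = -3.47.
|z| = 3.47 > 2.5.

yes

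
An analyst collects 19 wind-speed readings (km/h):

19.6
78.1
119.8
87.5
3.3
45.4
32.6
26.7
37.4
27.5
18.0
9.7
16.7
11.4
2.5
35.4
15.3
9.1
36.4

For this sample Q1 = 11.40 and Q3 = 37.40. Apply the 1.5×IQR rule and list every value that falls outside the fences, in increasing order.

78.1, 87.5, 119.8

IQR = Q3 − Q1 = 37.40 − 11.40 = 26.00.
Lower fence = Q1 − 1.5·IQR = 11.40 − 39.00 = -27.60.
Upper fence = Q3 + 1.5·IQR = 37.40 + 39.00 = 76.40.
78.1 > 76.40 → outlier.
87.5 > 76.40 → outlier.
119.8 > 76.40 → outlier.
All remaining values lie within [-27.60, 76.40].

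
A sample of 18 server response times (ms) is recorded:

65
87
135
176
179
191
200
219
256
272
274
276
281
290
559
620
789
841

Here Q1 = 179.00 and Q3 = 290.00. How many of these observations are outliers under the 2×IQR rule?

IQR = 111.00; fences at 179.00 − 222.00 = -43.00 and 290.00 + 222.00 = 512.00.
Outside the cutoffs: 559, 620, 789, 841.

4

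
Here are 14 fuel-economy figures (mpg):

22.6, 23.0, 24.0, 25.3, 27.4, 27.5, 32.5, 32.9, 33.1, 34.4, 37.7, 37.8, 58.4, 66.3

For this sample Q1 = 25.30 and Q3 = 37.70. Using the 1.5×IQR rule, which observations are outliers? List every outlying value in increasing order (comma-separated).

58.4, 66.3

IQR = Q3 − Q1 = 37.70 − 25.30 = 12.40.
Lower fence = Q1 − 1.5·IQR = 25.30 − 18.60 = 6.70.
Upper fence = Q3 + 1.5·IQR = 37.70 + 18.60 = 56.30.
58.4 > 56.30 → outlier.
66.3 > 56.30 → outlier.
All remaining values lie within [6.70, 56.30].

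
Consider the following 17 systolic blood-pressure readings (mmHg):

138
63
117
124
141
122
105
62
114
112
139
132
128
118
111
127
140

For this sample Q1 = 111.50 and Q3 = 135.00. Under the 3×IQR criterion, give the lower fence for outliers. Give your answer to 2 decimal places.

IQR = Q3 − Q1 = 135.00 − 111.50 = 23.50.
Lower fence = Q1 − 3·IQR = 111.50 − 70.50 = 41.00.
Upper fence = Q3 + 3·IQR = 135.00 + 70.50 = 205.50.

41.00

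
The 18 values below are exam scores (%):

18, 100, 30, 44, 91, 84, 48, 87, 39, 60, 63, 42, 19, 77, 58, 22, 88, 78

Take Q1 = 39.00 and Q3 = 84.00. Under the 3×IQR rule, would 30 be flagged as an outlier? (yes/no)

IQR = Q3 − Q1 = 84.00 − 39.00 = 45.00.
Lower fence = Q1 − 3·IQR = 39.00 − 135.00 = -96.00.
Upper fence = Q3 + 3·IQR = 84.00 + 135.00 = 219.00.
30 lies within [-96.00, 219.00].

no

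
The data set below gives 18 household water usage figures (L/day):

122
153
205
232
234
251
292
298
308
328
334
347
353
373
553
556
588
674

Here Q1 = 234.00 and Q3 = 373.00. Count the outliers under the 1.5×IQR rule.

IQR = 139.00; fences at 234.00 − 208.50 = 25.50 and 373.00 + 208.50 = 581.50.
Outside the cutoffs: 588, 674.

2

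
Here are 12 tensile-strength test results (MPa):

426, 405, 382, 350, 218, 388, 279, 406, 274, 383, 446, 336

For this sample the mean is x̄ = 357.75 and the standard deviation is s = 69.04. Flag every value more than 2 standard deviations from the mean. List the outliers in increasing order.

218

Cutoffs at x̄ ± 2s: 357.75 ± 2·69.04 = [219.67, 495.83].
218: z = -2.02, |z| > 2 → outlier.
Every other value lies within [219.67, 495.83].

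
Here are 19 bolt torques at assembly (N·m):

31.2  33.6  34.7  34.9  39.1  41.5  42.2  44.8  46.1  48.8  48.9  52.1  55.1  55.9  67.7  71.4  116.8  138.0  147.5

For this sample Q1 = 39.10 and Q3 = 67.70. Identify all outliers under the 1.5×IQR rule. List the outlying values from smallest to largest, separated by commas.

116.8, 138.0, 147.5

IQR = Q3 − Q1 = 67.70 − 39.10 = 28.60.
Lower fence = Q1 − 1.5·IQR = 39.10 − 42.90 = -3.80.
Upper fence = Q3 + 1.5·IQR = 67.70 + 42.90 = 110.60.
116.8 > 110.60 → outlier.
138.0 > 110.60 → outlier.
147.5 > 110.60 → outlier.
All remaining values lie within [-3.80, 110.60].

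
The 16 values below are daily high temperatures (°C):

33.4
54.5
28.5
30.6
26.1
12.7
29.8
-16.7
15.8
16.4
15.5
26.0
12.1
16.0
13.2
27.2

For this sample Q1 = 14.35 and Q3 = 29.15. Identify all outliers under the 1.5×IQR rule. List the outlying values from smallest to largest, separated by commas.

-16.7, 54.5

IQR = Q3 − Q1 = 29.15 − 14.35 = 14.80.
Lower fence = Q1 − 1.5·IQR = 14.35 − 22.20 = -7.85.
Upper fence = Q3 + 1.5·IQR = 29.15 + 22.20 = 51.35.
-16.7 < -7.85 → outlier.
54.5 > 51.35 → outlier.
All remaining values lie within [-7.85, 51.35].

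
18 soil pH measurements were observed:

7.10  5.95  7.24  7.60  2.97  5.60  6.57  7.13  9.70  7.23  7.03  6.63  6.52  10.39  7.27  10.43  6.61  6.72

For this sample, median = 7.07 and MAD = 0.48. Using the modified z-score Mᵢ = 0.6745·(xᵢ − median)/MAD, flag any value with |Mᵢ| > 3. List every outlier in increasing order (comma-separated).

|Mᵢ| > 3 ⇔ |xᵢ − 7.07| > 3·0.48/0.6745 = 2.13.
So outliers lie outside [4.94, 9.20].
2.97: M = -5.76 → outlier.
9.70: M = 3.70 → outlier.
10.39: M = 4.67 → outlier.
10.43: M = 4.72 → outlier.

2.97, 9.70, 10.39, 10.43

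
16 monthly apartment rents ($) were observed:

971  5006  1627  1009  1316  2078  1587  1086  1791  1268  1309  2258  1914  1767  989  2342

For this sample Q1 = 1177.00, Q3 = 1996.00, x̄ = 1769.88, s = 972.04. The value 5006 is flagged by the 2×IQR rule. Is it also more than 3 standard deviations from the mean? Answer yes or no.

z = (5006 − 1769.88) / 972.04 = 3.33.
|z| = 3.33 > 3.

yes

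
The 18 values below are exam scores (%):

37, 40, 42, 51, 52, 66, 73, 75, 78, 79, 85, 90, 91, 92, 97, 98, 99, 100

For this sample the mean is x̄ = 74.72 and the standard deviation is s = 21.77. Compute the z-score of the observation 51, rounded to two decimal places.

z = (51 − 74.72) / 21.77 = -1.09.

-1.09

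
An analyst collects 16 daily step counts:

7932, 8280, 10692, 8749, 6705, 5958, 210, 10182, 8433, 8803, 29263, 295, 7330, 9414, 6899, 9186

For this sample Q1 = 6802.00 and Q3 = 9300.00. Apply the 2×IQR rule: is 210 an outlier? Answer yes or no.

IQR = Q3 − Q1 = 9300.00 − 6802.00 = 2498.00.
Lower fence = Q1 − 2·IQR = 6802.00 − 4996.00 = 1806.00.
Upper fence = Q3 + 2·IQR = 9300.00 + 4996.00 = 14296.00.
210 lies below the lower fence.

yes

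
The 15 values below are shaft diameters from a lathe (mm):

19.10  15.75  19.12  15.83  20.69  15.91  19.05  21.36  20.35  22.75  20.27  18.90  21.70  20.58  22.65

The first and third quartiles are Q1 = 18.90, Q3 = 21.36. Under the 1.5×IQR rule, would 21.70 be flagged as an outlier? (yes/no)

no

IQR = Q3 − Q1 = 21.36 − 18.90 = 2.46.
Lower fence = Q1 − 1.5·IQR = 18.90 − 3.69 = 15.21.
Upper fence = Q3 + 1.5·IQR = 21.36 + 3.69 = 25.05.
21.70 lies within [15.21, 25.05].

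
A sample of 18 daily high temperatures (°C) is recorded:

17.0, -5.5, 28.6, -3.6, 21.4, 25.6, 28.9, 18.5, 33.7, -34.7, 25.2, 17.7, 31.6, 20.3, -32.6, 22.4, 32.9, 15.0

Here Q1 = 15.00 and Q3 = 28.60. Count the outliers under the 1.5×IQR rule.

3

IQR = 13.60; fences at 15.00 − 20.40 = -5.40 and 28.60 + 20.40 = 49.00.
Outside the cutoffs: -34.7, -32.6, -5.5.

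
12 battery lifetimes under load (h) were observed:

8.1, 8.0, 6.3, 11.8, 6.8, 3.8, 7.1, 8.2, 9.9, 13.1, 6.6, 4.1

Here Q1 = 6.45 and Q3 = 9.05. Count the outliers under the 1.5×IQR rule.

1

IQR = 2.60; fences at 6.45 − 3.90 = 2.55 and 9.05 + 3.90 = 12.95.
Outside the cutoffs: 13.1.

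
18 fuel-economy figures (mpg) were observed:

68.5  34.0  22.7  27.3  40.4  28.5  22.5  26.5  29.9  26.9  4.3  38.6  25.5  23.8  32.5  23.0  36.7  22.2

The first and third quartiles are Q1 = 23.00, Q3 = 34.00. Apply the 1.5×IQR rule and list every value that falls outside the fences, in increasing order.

IQR = Q3 − Q1 = 34.00 − 23.00 = 11.00.
Lower fence = Q1 − 1.5·IQR = 23.00 − 16.50 = 6.50.
Upper fence = Q3 + 1.5·IQR = 34.00 + 16.50 = 50.50.
4.3 < 6.50 → outlier.
68.5 > 50.50 → outlier.
All remaining values lie within [6.50, 50.50].

4.3, 68.5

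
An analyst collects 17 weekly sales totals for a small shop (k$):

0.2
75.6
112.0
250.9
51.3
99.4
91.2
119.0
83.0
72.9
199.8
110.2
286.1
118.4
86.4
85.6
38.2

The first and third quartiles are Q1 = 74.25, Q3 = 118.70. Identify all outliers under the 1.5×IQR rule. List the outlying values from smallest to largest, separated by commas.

0.2, 199.8, 250.9, 286.1

IQR = Q3 − Q1 = 118.70 − 74.25 = 44.45.
Lower fence = Q1 − 1.5·IQR = 74.25 − 66.675 = 7.575.
Upper fence = Q3 + 1.5·IQR = 118.70 + 66.675 = 185.375.
0.2 < 7.575 → outlier.
199.8 > 185.375 → outlier.
250.9 > 185.375 → outlier.
286.1 > 185.375 → outlier.
All remaining values lie within [7.575, 185.375].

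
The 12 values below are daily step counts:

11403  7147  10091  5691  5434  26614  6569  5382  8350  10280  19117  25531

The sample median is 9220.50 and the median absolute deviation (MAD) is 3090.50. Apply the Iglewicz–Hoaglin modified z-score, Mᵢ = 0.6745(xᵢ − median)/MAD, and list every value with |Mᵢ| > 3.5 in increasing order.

|Mᵢ| > 3.5 ⇔ |xᵢ − 9220.50| > 3.5·3090.50/0.6745 = 16036.69.
So outliers lie outside [-6816.19, 25257.19].
25531: M = 3.56 → outlier.
26614: M = 3.80 → outlier.

25531, 26614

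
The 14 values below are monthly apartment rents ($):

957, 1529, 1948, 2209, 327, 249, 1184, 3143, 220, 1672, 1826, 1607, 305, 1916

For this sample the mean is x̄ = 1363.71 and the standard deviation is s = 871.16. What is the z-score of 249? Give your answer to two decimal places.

z = (249 − 1363.71) / 871.16 = -1.28.

-1.28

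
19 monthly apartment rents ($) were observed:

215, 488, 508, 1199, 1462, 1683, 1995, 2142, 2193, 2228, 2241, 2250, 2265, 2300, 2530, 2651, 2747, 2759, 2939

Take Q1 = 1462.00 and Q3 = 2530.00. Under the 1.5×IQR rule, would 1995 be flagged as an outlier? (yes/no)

IQR = Q3 − Q1 = 2530.00 − 1462.00 = 1068.00.
Lower fence = Q1 − 1.5·IQR = 1462.00 − 1602.00 = -140.00.
Upper fence = Q3 + 1.5·IQR = 2530.00 + 1602.00 = 4132.00.
1995 lies within [-140.00, 4132.00].

no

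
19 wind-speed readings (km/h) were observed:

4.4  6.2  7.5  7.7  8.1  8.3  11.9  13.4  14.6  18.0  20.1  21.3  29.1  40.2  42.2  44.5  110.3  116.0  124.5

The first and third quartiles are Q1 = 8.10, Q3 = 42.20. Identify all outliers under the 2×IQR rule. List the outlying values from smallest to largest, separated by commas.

IQR = Q3 − Q1 = 42.20 − 8.10 = 34.10.
Lower fence = Q1 − 2·IQR = 8.10 − 68.20 = -60.10.
Upper fence = Q3 + 2·IQR = 42.20 + 68.20 = 110.40.
116.0 > 110.40 → outlier.
124.5 > 110.40 → outlier.
All remaining values lie within [-60.10, 110.40].

116.0, 124.5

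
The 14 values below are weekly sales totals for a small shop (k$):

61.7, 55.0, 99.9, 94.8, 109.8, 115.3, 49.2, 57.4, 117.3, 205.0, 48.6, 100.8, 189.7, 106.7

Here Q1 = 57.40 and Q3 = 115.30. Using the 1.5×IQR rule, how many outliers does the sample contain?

1

IQR = 57.90; fences at 57.40 − 86.85 = -29.45 and 115.30 + 86.85 = 202.15.
Outside the cutoffs: 205.0.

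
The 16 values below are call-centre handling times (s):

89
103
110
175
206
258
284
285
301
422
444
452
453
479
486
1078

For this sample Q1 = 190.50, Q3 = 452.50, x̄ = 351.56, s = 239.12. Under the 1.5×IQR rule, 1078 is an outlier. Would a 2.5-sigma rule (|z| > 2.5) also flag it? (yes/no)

z = (1078 − 351.56) / 239.12 = 3.04.
|z| = 3.04 > 2.5.

yes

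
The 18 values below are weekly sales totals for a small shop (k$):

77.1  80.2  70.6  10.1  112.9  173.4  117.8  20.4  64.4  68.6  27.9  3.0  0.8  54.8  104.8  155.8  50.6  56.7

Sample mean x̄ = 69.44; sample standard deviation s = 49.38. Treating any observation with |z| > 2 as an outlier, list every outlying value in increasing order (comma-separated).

Cutoffs at x̄ ± 2s: 69.44 ± 2·49.38 = [-29.32, 168.20].
173.4: z = 2.11, |z| > 2 → outlier.
Every other value lies within [-29.32, 168.20].

173.4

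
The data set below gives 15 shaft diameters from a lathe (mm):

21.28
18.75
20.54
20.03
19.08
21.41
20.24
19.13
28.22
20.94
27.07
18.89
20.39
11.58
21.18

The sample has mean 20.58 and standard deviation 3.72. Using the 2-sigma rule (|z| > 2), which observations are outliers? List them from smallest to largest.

Cutoffs at x̄ ± 2s: 20.58 ± 2·3.72 = [13.14, 28.02].
11.58: z = -2.42, |z| > 2 → outlier.
28.22: z = 2.05, |z| > 2 → outlier.
Every other value lies within [13.14, 28.02].

11.58, 28.22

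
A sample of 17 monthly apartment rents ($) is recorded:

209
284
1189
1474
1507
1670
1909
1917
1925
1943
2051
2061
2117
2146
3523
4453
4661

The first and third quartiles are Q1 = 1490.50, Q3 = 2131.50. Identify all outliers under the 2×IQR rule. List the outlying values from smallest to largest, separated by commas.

IQR = Q3 − Q1 = 2131.50 − 1490.50 = 641.00.
Lower fence = Q1 − 2·IQR = 1490.50 − 1282.00 = 208.50.
Upper fence = Q3 + 2·IQR = 2131.50 + 1282.00 = 3413.50.
3523 > 3413.50 → outlier.
4453 > 3413.50 → outlier.
4661 > 3413.50 → outlier.
All remaining values lie within [208.50, 3413.50].

3523, 4453, 4661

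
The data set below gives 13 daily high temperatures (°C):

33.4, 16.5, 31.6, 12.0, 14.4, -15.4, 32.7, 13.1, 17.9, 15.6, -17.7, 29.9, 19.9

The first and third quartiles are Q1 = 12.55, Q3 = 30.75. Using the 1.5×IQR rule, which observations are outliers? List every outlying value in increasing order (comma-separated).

IQR = Q3 − Q1 = 30.75 − 12.55 = 18.20.
Lower fence = Q1 − 1.5·IQR = 12.55 − 27.30 = -14.75.
Upper fence = Q3 + 1.5·IQR = 30.75 + 27.30 = 58.05.
-17.7 < -14.75 → outlier.
-15.4 < -14.75 → outlier.
All remaining values lie within [-14.75, 58.05].

-17.7, -15.4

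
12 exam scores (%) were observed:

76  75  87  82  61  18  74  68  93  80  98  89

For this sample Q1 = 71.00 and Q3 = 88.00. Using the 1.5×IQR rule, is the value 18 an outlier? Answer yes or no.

IQR = Q3 − Q1 = 88.00 − 71.00 = 17.00.
Lower fence = Q1 − 1.5·IQR = 71.00 − 25.50 = 45.50.
Upper fence = Q3 + 1.5·IQR = 88.00 + 25.50 = 113.50.
18 lies below the lower fence.

yes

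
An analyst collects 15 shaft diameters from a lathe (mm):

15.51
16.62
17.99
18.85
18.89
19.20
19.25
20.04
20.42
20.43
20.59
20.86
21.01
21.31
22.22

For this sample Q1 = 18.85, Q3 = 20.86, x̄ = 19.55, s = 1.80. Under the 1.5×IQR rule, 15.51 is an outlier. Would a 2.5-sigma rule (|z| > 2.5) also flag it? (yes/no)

no

z = (15.51 − 19.55) / 1.80 = -2.24.
|z| = 2.24 ≤ 2.5.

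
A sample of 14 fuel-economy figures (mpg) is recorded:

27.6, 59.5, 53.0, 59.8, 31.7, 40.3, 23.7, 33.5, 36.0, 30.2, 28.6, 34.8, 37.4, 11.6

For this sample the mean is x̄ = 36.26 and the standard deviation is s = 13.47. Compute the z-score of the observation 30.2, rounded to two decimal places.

-0.45

z = (30.2 − 36.26) / 13.47 = -0.45.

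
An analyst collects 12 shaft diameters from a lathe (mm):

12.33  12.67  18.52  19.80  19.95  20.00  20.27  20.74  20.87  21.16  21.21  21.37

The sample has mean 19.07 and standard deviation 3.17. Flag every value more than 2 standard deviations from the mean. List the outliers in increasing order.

12.33, 12.67

Cutoffs at x̄ ± 2s: 19.07 ± 2·3.17 = [12.73, 25.41].
12.33: z = -2.13, |z| > 2 → outlier.
12.67: z = -2.02, |z| > 2 → outlier.
Every other value lies within [12.73, 25.41].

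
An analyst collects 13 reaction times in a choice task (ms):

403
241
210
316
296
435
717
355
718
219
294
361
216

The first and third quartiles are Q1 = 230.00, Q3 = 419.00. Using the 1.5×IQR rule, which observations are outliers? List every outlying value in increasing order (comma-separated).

717, 718

IQR = Q3 − Q1 = 419.00 − 230.00 = 189.00.
Lower fence = Q1 − 1.5·IQR = 230.00 − 283.50 = -53.50.
Upper fence = Q3 + 1.5·IQR = 419.00 + 283.50 = 702.50.
717 > 702.50 → outlier.
718 > 702.50 → outlier.
All remaining values lie within [-53.50, 702.50].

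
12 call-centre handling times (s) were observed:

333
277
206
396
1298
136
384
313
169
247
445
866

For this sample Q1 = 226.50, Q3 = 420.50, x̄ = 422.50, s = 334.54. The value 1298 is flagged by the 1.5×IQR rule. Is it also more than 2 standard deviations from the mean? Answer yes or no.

z = (1298 − 422.50) / 334.54 = 2.62.
|z| = 2.62 > 2.

yes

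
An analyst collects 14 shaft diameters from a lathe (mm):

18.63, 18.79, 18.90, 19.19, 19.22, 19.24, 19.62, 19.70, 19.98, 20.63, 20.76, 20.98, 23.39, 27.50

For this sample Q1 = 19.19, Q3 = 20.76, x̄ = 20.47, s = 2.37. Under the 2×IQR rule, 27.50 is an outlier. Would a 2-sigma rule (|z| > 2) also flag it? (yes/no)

z = (27.50 − 20.47) / 2.37 = 2.97.
|z| = 2.97 > 2.

yes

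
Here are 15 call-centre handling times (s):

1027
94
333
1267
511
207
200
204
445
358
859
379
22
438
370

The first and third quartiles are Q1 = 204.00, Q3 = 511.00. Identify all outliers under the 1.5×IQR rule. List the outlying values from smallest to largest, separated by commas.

IQR = Q3 − Q1 = 511.00 − 204.00 = 307.00.
Lower fence = Q1 − 1.5·IQR = 204.00 − 460.50 = -256.50.
Upper fence = Q3 + 1.5·IQR = 511.00 + 460.50 = 971.50.
1027 > 971.50 → outlier.
1267 > 971.50 → outlier.
All remaining values lie within [-256.50, 971.50].

1027, 1267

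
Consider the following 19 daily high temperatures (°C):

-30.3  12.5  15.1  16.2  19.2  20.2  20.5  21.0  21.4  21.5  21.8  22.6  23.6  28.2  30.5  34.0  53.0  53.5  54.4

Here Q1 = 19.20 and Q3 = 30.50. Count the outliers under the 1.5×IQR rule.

IQR = 11.30; fences at 19.20 − 16.95 = 2.25 and 30.50 + 16.95 = 47.45.
Outside the cutoffs: -30.3, 53.0, 53.5, 54.4.

4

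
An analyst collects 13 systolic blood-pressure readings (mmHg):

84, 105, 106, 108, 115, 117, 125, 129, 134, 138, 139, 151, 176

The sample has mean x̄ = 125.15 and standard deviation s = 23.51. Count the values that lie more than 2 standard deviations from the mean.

Cutoffs: x̄ ± 2s = [78.13, 172.17].
Outside the cutoffs: 176.

1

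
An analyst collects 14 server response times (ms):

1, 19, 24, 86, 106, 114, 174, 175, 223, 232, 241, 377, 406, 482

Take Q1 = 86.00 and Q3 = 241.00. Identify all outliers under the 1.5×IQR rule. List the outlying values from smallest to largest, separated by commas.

IQR = Q3 − Q1 = 241.00 − 86.00 = 155.00.
Lower fence = Q1 − 1.5·IQR = 86.00 − 232.50 = -146.50.
Upper fence = Q3 + 1.5·IQR = 241.00 + 232.50 = 473.50.
482 > 473.50 → outlier.
All remaining values lie within [-146.50, 473.50].

482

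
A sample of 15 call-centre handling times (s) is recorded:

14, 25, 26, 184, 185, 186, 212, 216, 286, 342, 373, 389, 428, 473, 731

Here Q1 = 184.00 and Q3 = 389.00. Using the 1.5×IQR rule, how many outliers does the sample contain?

IQR = 205.00; fences at 184.00 − 307.50 = -123.50 and 389.00 + 307.50 = 696.50.
Outside the cutoffs: 731.

1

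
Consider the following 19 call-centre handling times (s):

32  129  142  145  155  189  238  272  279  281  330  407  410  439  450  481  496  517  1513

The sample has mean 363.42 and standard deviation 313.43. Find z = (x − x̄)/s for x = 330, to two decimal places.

-0.11

z = (330 − 363.42) / 313.43 = -0.11.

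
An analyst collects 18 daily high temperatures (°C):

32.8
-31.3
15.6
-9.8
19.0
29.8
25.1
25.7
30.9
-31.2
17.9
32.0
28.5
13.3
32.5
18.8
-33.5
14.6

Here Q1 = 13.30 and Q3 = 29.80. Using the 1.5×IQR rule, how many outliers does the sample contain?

3

IQR = 16.50; fences at 13.30 − 24.75 = -11.45 and 29.80 + 24.75 = 54.55.
Outside the cutoffs: -33.5, -31.3, -31.2.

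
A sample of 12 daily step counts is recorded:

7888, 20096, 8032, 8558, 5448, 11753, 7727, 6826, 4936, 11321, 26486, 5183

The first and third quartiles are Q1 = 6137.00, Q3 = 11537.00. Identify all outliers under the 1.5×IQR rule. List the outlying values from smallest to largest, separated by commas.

20096, 26486

IQR = Q3 − Q1 = 11537.00 − 6137.00 = 5400.00.
Lower fence = Q1 − 1.5·IQR = 6137.00 − 8100.00 = -1963.00.
Upper fence = Q3 + 1.5·IQR = 11537.00 + 8100.00 = 19637.00.
20096 > 19637.00 → outlier.
26486 > 19637.00 → outlier.
All remaining values lie within [-1963.00, 19637.00].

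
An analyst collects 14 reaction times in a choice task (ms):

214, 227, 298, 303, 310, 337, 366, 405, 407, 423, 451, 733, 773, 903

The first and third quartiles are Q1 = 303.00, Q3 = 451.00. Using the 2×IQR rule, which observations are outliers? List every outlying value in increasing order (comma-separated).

773, 903

IQR = Q3 − Q1 = 451.00 − 303.00 = 148.00.
Lower fence = Q1 − 2·IQR = 303.00 − 296.00 = 7.00.
Upper fence = Q3 + 2·IQR = 451.00 + 296.00 = 747.00.
773 > 747.00 → outlier.
903 > 747.00 → outlier.
All remaining values lie within [7.00, 747.00].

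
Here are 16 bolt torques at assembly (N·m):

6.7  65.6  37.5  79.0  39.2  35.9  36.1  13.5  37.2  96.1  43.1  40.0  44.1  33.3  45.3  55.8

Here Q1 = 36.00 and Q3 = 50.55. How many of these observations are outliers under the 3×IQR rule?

IQR = 14.55; fences at 36.00 − 43.65 = -7.65 and 50.55 + 43.65 = 94.20.
Outside the cutoffs: 96.1.

1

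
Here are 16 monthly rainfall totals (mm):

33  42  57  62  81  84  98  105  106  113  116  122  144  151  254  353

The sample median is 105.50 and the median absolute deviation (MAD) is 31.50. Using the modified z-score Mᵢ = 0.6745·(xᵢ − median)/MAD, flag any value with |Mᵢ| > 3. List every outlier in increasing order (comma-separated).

|Mᵢ| > 3 ⇔ |xᵢ − 105.50| > 3·31.50/0.6745 = 140.10.
So outliers lie outside [-34.60, 245.60].
254: M = 3.18 → outlier.
353: M = 5.30 → outlier.

254, 353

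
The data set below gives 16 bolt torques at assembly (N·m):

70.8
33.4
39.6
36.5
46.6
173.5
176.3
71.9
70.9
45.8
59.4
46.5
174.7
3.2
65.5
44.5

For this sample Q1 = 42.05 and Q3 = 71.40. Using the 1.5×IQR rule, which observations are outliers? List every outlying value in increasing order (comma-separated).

IQR = Q3 − Q1 = 71.40 − 42.05 = 29.35.
Lower fence = Q1 − 1.5·IQR = 42.05 − 44.025 = -1.975.
Upper fence = Q3 + 1.5·IQR = 71.40 + 44.025 = 115.425.
173.5 > 115.425 → outlier.
174.7 > 115.425 → outlier.
176.3 > 115.425 → outlier.
All remaining values lie within [-1.975, 115.425].

173.5, 174.7, 176.3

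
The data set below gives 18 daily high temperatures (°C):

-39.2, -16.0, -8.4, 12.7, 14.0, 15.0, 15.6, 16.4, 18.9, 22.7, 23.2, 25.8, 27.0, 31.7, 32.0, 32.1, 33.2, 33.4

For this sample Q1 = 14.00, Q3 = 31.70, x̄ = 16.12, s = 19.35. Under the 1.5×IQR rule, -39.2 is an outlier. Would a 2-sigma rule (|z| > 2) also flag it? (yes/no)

yes

z = (-39.2 − 16.12) / 19.35 = -2.86.
|z| = 2.86 > 2.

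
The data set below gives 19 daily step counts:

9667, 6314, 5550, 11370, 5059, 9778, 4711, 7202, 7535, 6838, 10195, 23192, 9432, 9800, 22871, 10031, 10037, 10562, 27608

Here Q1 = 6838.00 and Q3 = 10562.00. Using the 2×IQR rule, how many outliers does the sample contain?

3

IQR = 3724.00; fences at 6838.00 − 7448.00 = -610.00 and 10562.00 + 7448.00 = 18010.00.
Outside the cutoffs: 22871, 23192, 27608.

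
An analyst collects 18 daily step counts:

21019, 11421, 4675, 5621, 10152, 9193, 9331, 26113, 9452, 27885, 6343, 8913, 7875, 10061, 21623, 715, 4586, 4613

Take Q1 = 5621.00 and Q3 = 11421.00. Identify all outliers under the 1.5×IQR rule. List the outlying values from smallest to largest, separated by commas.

IQR = Q3 − Q1 = 11421.00 − 5621.00 = 5800.00.
Lower fence = Q1 − 1.5·IQR = 5621.00 − 8700.00 = -3079.00.
Upper fence = Q3 + 1.5·IQR = 11421.00 + 8700.00 = 20121.00.
21019 > 20121.00 → outlier.
21623 > 20121.00 → outlier.
26113 > 20121.00 → outlier.
27885 > 20121.00 → outlier.
All remaining values lie within [-3079.00, 20121.00].

21019, 21623, 26113, 27885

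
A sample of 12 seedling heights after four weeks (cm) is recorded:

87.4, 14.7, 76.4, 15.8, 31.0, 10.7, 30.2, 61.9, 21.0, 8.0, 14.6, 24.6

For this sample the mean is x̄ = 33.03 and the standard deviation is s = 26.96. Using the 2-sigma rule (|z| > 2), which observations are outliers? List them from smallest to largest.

87.4

Cutoffs at x̄ ± 2s: 33.03 ± 2·26.96 = [-20.89, 86.95].
87.4: z = 2.02, |z| > 2 → outlier.
Every other value lies within [-20.89, 86.95].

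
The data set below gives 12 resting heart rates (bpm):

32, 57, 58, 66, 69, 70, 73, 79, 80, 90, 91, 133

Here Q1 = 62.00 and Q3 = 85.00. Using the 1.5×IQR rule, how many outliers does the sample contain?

IQR = 23.00; fences at 62.00 − 34.50 = 27.50 and 85.00 + 34.50 = 119.50.
Outside the cutoffs: 133.

1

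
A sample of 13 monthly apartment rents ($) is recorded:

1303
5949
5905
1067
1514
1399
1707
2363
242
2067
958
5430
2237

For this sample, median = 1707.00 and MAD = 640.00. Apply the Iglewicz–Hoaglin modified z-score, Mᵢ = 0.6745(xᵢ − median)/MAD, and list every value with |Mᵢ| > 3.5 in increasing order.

|Mᵢ| > 3.5 ⇔ |xᵢ − 1707.00| > 3.5·640.00/0.6745 = 3320.98.
So outliers lie outside [-1613.98, 5027.98].
5430: M = 3.92 → outlier.
5905: M = 4.42 → outlier.
5949: M = 4.47 → outlier.

5430, 5905, 5949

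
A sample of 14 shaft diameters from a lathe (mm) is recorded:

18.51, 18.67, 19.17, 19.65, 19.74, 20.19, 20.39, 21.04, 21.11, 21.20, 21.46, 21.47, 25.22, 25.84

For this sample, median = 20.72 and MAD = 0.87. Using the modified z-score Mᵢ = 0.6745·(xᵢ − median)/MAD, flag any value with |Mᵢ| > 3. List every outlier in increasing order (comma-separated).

25.22, 25.84

|Mᵢ| > 3 ⇔ |xᵢ − 20.72| > 3·0.87/0.6745 = 3.87.
So outliers lie outside [16.85, 24.59].
25.22: M = 3.49 → outlier.
25.84: M = 3.97 → outlier.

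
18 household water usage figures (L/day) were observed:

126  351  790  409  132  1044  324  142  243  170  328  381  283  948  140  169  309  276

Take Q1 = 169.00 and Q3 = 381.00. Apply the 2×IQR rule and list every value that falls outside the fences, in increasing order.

IQR = Q3 − Q1 = 381.00 − 169.00 = 212.00.
Lower fence = Q1 − 2·IQR = 169.00 − 424.00 = -255.00.
Upper fence = Q3 + 2·IQR = 381.00 + 424.00 = 805.00.
948 > 805.00 → outlier.
1044 > 805.00 → outlier.
All remaining values lie within [-255.00, 805.00].

948, 1044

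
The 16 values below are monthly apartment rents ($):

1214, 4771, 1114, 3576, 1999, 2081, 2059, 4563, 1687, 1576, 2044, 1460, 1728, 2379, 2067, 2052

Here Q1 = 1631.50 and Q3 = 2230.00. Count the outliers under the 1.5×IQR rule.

3

IQR = 598.50; fences at 1631.50 − 897.75 = 733.75 and 2230.00 + 897.75 = 3127.75.
Outside the cutoffs: 3576, 4563, 4771.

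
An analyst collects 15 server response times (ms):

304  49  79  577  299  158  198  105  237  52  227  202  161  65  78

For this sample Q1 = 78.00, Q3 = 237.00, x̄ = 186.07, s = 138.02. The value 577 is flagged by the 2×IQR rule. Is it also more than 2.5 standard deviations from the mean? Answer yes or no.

yes

z = (577 − 186.07) / 138.02 = 2.83.
|z| = 2.83 > 2.5.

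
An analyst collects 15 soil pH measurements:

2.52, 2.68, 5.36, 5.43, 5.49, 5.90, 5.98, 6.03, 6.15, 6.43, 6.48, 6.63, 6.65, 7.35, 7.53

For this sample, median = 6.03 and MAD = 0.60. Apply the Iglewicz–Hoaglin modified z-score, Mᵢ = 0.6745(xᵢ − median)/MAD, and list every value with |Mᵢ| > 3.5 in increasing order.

2.52, 2.68

|Mᵢ| > 3.5 ⇔ |xᵢ − 6.03| > 3.5·0.60/0.6745 = 3.11.
So outliers lie outside [2.92, 9.14].
2.52: M = -3.95 → outlier.
2.68: M = -3.77 → outlier.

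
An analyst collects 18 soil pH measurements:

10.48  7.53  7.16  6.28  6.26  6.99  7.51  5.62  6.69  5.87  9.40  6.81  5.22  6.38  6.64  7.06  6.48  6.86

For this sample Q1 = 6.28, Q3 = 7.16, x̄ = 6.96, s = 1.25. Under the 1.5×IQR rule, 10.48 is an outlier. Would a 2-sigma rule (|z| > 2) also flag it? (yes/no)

yes

z = (10.48 − 6.96) / 1.25 = 2.82.
|z| = 2.82 > 2.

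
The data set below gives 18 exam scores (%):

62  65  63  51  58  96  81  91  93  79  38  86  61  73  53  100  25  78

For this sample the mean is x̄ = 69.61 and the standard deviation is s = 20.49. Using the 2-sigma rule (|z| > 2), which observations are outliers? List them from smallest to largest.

25

Cutoffs at x̄ ± 2s: 69.61 ± 2·20.49 = [28.63, 110.59].
25: z = -2.18, |z| > 2 → outlier.
Every other value lies within [28.63, 110.59].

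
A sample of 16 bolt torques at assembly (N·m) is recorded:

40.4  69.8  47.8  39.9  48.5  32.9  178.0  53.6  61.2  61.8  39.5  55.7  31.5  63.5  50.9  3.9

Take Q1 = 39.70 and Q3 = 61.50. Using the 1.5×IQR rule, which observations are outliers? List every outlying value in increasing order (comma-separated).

IQR = Q3 − Q1 = 61.50 − 39.70 = 21.80.
Lower fence = Q1 − 1.5·IQR = 39.70 − 32.70 = 7.00.
Upper fence = Q3 + 1.5·IQR = 61.50 + 32.70 = 94.20.
3.9 < 7.00 → outlier.
178.0 > 94.20 → outlier.
All remaining values lie within [7.00, 94.20].

3.9, 178.0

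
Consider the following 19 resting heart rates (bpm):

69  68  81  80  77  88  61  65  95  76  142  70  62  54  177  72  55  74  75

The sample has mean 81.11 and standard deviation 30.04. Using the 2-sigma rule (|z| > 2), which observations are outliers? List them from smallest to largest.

142, 177

Cutoffs at x̄ ± 2s: 81.11 ± 2·30.04 = [21.03, 141.19].
142: z = 2.03, |z| > 2 → outlier.
177: z = 3.19, |z| > 2 → outlier.
Every other value lies within [21.03, 141.19].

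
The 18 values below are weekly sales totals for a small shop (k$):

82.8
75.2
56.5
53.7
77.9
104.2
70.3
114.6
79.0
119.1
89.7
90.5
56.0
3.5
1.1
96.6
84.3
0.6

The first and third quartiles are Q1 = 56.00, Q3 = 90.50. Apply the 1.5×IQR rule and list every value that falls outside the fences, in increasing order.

0.6, 1.1, 3.5

IQR = Q3 − Q1 = 90.50 − 56.00 = 34.50.
Lower fence = Q1 − 1.5·IQR = 56.00 − 51.75 = 4.25.
Upper fence = Q3 + 1.5·IQR = 90.50 + 51.75 = 142.25.
0.6 < 4.25 → outlier.
1.1 < 4.25 → outlier.
3.5 < 4.25 → outlier.
All remaining values lie within [4.25, 142.25].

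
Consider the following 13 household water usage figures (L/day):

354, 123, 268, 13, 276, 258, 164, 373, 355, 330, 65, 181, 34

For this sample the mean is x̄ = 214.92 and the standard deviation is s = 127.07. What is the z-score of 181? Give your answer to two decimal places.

-0.27

z = (181 − 214.92) / 127.07 = -0.27.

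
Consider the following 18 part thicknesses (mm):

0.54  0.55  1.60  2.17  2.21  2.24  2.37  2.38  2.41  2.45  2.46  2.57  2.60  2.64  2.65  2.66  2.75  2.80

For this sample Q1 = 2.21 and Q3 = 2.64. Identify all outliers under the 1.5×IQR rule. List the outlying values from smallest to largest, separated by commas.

0.54, 0.55

IQR = Q3 − Q1 = 2.64 − 2.21 = 0.43.
Lower fence = Q1 − 1.5·IQR = 2.21 − 0.645 = 1.565.
Upper fence = Q3 + 1.5·IQR = 2.64 + 0.645 = 3.285.
0.54 < 1.565 → outlier.
0.55 < 1.565 → outlier.
All remaining values lie within [1.565, 3.285].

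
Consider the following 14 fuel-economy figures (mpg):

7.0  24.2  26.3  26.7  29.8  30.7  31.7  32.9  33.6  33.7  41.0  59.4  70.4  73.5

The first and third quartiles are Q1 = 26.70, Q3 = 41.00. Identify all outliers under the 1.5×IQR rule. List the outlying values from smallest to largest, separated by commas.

IQR = Q3 − Q1 = 41.00 − 26.70 = 14.30.
Lower fence = Q1 − 1.5·IQR = 26.70 − 21.45 = 5.25.
Upper fence = Q3 + 1.5·IQR = 41.00 + 21.45 = 62.45.
70.4 > 62.45 → outlier.
73.5 > 62.45 → outlier.
All remaining values lie within [5.25, 62.45].

70.4, 73.5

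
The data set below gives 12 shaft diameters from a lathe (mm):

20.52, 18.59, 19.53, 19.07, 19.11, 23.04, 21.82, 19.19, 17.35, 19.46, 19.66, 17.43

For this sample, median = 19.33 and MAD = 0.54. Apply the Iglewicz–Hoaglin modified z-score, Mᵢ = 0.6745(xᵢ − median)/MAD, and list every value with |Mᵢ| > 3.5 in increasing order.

23.04

|Mᵢ| > 3.5 ⇔ |xᵢ − 19.33| > 3.5·0.54/0.6745 = 2.80.
So outliers lie outside [16.53, 22.13].
23.04: M = 4.63 → outlier.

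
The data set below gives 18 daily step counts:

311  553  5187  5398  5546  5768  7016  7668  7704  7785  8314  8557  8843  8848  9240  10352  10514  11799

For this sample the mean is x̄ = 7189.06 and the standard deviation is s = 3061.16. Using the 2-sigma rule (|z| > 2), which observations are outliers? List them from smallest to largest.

Cutoffs at x̄ ± 2s: 7189.06 ± 2·3061.16 = [1066.74, 13311.38].
311: z = -2.25, |z| > 2 → outlier.
553: z = -2.17, |z| > 2 → outlier.
Every other value lies within [1066.74, 13311.38].

311, 553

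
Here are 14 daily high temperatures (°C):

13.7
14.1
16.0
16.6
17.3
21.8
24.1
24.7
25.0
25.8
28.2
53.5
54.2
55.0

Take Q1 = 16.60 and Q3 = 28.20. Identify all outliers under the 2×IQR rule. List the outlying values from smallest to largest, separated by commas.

53.5, 54.2, 55.0

IQR = Q3 − Q1 = 28.20 − 16.60 = 11.60.
Lower fence = Q1 − 2·IQR = 16.60 − 23.20 = -6.60.
Upper fence = Q3 + 2·IQR = 28.20 + 23.20 = 51.40.
53.5 > 51.40 → outlier.
54.2 > 51.40 → outlier.
55.0 > 51.40 → outlier.
All remaining values lie within [-6.60, 51.40].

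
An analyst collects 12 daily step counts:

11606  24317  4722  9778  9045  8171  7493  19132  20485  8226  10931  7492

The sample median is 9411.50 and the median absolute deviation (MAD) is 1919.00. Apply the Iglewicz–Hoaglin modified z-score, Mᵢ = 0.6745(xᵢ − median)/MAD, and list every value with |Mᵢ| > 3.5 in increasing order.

20485, 24317

|Mᵢ| > 3.5 ⇔ |xᵢ − 9411.50| > 3.5·1919.00/0.6745 = 9957.75.
So outliers lie outside [-546.25, 19369.25].
20485: M = 3.89 → outlier.
24317: M = 5.24 → outlier.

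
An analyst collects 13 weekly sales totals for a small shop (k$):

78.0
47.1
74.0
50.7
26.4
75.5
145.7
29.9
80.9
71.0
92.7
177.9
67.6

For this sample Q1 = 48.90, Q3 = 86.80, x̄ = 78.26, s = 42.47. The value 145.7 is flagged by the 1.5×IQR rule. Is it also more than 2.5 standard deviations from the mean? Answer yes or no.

no

z = (145.7 − 78.26) / 42.47 = 1.59.
|z| = 1.59 ≤ 2.5.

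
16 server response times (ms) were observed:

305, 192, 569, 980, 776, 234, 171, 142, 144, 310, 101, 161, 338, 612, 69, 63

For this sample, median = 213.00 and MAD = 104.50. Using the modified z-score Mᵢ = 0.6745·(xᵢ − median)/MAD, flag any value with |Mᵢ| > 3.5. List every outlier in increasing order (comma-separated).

|Mᵢ| > 3.5 ⇔ |xᵢ − 213.00| > 3.5·104.50/0.6745 = 542.25.
So outliers lie outside [-329.25, 755.25].
776: M = 3.63 → outlier.
980: M = 4.95 → outlier.

776, 980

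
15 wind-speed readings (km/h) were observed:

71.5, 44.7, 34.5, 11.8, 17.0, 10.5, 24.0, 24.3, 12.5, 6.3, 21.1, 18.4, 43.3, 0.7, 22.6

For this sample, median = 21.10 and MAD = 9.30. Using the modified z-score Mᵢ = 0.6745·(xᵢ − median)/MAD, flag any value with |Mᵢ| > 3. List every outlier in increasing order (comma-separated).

|Mᵢ| > 3 ⇔ |xᵢ − 21.10| > 3·9.30/0.6745 = 41.36.
So outliers lie outside [-20.26, 62.46].
71.5: M = 3.66 → outlier.

71.5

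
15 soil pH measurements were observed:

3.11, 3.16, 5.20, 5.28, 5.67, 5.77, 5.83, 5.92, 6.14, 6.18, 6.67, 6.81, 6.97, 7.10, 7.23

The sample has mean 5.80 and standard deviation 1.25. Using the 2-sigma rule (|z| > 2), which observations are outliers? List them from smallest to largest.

3.11, 3.16

Cutoffs at x̄ ± 2s: 5.80 ± 2·1.25 = [3.30, 8.30].
3.11: z = -2.15, |z| > 2 → outlier.
3.16: z = -2.11, |z| > 2 → outlier.
Every other value lies within [3.30, 8.30].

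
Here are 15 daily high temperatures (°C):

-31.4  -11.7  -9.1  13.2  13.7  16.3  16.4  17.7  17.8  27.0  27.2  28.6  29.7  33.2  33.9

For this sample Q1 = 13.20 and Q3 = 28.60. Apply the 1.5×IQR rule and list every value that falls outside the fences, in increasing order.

-31.4, -11.7

IQR = Q3 − Q1 = 28.60 − 13.20 = 15.40.
Lower fence = Q1 − 1.5·IQR = 13.20 − 23.10 = -9.90.
Upper fence = Q3 + 1.5·IQR = 28.60 + 23.10 = 51.70.
-31.4 < -9.90 → outlier.
-11.7 < -9.90 → outlier.
All remaining values lie within [-9.90, 51.70].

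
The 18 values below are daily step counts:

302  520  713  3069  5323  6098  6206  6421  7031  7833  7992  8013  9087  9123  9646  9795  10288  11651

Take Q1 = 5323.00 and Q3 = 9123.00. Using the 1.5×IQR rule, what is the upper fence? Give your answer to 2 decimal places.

IQR = Q3 − Q1 = 9123.00 − 5323.00 = 3800.00.
Lower fence = Q1 − 1.5·IQR = 5323.00 − 5700.00 = -377.00.
Upper fence = Q3 + 1.5·IQR = 9123.00 + 5700.00 = 14823.00.

14823.00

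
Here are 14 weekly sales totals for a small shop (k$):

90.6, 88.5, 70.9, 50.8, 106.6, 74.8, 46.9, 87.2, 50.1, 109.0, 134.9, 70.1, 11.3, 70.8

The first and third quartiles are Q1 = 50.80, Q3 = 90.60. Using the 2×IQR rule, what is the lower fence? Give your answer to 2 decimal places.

-28.80

IQR = Q3 − Q1 = 90.60 − 50.80 = 39.80.
Lower fence = Q1 − 2·IQR = 50.80 − 79.60 = -28.80.
Upper fence = Q3 + 2·IQR = 90.60 + 79.60 = 170.20.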